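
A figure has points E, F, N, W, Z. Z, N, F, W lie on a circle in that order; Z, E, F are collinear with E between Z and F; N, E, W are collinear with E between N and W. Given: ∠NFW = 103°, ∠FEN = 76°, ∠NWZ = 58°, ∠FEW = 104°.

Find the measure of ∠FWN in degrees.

1. ∠NZW = 77°  [cyclic ZNFW, opposite ∠Z+∠F]
2. ∠NEZ = 104°  [linear pair at E on ZF]
3. ∠WNZ = 45°  [△ZNW]
4. ∠FZN = 31°  [△ZEN]
5. ∠FWN = 31°  [same arc NF]

∠FWN = 31°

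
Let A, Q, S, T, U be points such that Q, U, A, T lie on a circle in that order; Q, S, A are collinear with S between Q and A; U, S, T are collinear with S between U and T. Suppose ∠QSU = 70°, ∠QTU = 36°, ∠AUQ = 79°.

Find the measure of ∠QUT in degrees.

1. ∠QAU = 36°  [same arc QU]
2. ∠AQU = 65°  [△QUA]
3. ∠QUT = 45°  [△QSU]

∠QUT = 45°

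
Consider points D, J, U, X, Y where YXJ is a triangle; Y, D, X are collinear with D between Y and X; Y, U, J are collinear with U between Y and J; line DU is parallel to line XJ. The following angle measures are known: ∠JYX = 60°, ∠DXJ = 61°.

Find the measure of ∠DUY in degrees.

∠DUY = 59°

1. ∠JXY = 61°  [D on ray XY]
2. ∠XJY = 59°  [△YXJ]
3. ∠DUY = 59°  [DU∥XJ, corresponding at U]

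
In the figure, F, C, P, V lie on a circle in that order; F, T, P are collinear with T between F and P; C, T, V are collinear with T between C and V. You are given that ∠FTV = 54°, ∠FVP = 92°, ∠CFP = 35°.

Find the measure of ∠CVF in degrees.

1. ∠FCP = 88°  [cyclic FCPV, opposite ∠C+∠V]
2. ∠CPF = 57°  [△FCP]
3. ∠CVF = 57°  [same arc FC]

∠CVF = 57°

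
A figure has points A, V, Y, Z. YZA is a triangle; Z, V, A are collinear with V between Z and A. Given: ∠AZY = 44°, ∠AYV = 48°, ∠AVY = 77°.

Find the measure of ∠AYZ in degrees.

∠AYZ = 81°

1. ∠VAY = 55°  [△YVA]
2. ∠YAZ = 55°  [V on ray AZ]
3. ∠AYZ = 81°  [△YZA]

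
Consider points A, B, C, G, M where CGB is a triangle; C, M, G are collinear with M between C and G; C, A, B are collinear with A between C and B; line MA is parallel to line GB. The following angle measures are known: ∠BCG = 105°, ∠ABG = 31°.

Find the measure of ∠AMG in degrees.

∠AMG = 136°

1. ∠CBG = 31°  [A on ray BC]
2. ∠BGC = 44°  [△CGB]
3. ∠AMC = 44°  [MA∥GB, corresponding at M]
4. ∠AMG = 136°  [linear pair at M on CG]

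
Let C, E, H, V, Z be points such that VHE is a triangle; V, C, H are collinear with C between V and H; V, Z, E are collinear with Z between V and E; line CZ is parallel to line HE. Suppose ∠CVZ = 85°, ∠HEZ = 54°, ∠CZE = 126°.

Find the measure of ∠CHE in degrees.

∠CHE = 41°

1. ∠EVH = 85°  [C on VH, Z on VE]
2. ∠HEV = 54°  [Z on ray EV]
3. ∠EHV = 41°  [△VHE]
4. ∠CHE = 41°  [C on ray HV]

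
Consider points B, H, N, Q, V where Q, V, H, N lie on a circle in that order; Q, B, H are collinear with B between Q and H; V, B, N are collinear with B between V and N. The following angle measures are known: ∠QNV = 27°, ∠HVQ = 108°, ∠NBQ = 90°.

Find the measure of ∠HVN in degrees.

∠HVN = 63°

1. ∠QHV = 27°  [same arc QV]
2. ∠HBV = 90°  [vertical angles at B]
3. ∠HVN = 63°  [△VBH]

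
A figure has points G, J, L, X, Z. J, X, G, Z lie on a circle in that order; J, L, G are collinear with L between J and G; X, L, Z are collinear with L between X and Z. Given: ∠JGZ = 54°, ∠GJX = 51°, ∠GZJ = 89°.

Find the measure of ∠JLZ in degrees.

1. ∠GZX = 51°  [same arc XG]
2. ∠GLZ = 75°  [△GLZ]
3. ∠JLZ = 105°  [linear pair at L on JG]

∠JLZ = 105°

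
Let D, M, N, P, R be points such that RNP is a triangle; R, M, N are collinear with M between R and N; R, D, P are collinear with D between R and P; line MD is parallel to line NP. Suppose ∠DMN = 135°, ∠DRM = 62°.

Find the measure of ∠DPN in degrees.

1. ∠DMR = 45°  [linear pair at M on RN]
2. ∠MDR = 73°  [△RMD]
3. ∠MDP = 107°  [linear pair at D on RP]
4. ∠DPN = 73°  [MD∥NP, co-interior at P–D]

∠DPN = 73°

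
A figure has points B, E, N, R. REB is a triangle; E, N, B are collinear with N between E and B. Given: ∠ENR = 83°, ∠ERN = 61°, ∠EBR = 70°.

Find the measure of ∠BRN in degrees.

1. ∠BNR = 97°  [linear pair at N on EB]
2. ∠NBR = 70°  [N on ray BE]
3. ∠BRN = 13°  [△RNB]

∠BRN = 13°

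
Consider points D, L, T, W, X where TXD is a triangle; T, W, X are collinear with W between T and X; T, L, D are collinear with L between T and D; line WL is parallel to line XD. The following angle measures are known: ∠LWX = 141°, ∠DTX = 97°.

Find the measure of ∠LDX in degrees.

1. ∠LWT = 39°  [linear pair at W on TX]
2. ∠LTW = 97°  [W on TX, L on TD]
3. ∠TLW = 44°  [△TWL]
4. ∠DLW = 136°  [linear pair at L on TD]
5. ∠LDX = 44°  [WL∥XD, co-interior at D–L]

∠LDX = 44°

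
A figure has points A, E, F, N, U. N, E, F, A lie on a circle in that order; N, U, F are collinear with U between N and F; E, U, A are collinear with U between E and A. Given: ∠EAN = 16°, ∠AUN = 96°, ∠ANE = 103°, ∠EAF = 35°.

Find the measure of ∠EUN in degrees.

1. ∠AEN = 61°  [△NEA]
2. ∠ENF = 35°  [same arc EF]
3. ∠EUN = 84°  [△NUE]

∠EUN = 84°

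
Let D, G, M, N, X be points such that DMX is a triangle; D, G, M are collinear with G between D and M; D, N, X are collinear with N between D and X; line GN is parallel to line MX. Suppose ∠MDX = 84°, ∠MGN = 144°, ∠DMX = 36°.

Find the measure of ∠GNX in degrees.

∠GNX = 120°

1. ∠DXM = 60°  [△DMX]
2. ∠DNG = 60°  [GN∥MX, corresponding at N]
3. ∠GNX = 120°  [linear pair at N on DX]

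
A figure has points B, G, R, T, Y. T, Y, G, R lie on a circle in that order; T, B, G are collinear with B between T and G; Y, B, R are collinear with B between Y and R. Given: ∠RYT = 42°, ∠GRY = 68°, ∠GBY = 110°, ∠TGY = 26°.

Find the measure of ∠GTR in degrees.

1. ∠RBT = 110°  [vertical angles at B]
2. ∠TRY = 26°  [same arc TY]
3. ∠GTR = 44°  [△TBR]

∠GTR = 44°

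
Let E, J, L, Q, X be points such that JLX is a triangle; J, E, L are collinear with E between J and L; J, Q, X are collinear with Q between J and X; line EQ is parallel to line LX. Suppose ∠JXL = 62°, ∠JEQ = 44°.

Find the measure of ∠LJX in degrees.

1. ∠EQJ = 62°  [EQ∥LX, corresponding at Q]
2. ∠EJQ = 74°  [△JEQ]
3. ∠LJX = 74°  [E on JL, Q on JX]

∠LJX = 74°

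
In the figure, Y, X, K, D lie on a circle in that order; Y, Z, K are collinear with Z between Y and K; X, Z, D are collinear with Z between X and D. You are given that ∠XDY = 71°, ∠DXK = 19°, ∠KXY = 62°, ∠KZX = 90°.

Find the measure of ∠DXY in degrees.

∠DXY = 43°

1. ∠XKY = 71°  [same arc YX]
2. ∠KYX = 47°  [△YXK]
3. ∠XZY = 90°  [linear pair at Z on YK]
4. ∠DXY = 43°  [△YZX]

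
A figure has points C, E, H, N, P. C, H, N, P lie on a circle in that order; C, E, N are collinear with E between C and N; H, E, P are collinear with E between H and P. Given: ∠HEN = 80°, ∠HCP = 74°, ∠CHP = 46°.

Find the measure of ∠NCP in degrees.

1. ∠CEP = 80°  [vertical angles at E]
2. ∠CPH = 60°  [△CHP]
3. ∠NCP = 40°  [△CEP]

∠NCP = 40°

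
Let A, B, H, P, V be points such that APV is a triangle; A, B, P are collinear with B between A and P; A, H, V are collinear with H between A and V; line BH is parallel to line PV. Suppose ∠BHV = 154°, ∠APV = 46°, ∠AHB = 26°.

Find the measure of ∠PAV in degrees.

1. ∠ABH = 46°  [BH∥PV, corresponding at B]
2. ∠BAH = 108°  [△ABH]
3. ∠PAV = 108°  [B on AP, H on AV]

∠PAV = 108°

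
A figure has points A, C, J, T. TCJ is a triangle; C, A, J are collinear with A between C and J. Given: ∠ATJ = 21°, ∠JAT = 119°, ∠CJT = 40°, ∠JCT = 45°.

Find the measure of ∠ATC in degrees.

1. ∠CAT = 61°  [linear pair at A on CJ]
2. ∠ACT = 45°  [A on ray CJ]
3. ∠ATC = 74°  [△TCA]

∠ATC = 74°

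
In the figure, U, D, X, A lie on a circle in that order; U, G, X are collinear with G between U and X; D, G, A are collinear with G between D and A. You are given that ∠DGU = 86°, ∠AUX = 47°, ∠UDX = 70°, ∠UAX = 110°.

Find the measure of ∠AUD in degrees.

∠AUD = 118°

1. ∠AGX = 86°  [vertical angles at G]
2. ∠ADX = 47°  [same arc XA]
3. ∠AXU = 23°  [△UXA]
4. ∠DAX = 71°  [△XGA]
5. ∠AXD = 62°  [△DXA]
6. ∠AUD = 118°  [cyclic UDXA, opposite ∠U+∠X]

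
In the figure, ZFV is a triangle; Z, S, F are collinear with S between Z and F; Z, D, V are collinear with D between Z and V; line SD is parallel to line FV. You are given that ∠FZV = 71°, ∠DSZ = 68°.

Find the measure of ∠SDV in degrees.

1. ∠DZS = 71°  [S on ZF, D on ZV]
2. ∠SDZ = 41°  [△ZSD]
3. ∠SDV = 139°  [linear pair at D on ZV]

∠SDV = 139°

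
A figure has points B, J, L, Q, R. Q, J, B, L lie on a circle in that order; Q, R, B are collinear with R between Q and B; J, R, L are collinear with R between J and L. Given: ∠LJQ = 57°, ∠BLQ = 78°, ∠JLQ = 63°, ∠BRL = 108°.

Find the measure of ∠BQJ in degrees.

∠BQJ = 15°

1. ∠BJQ = 102°  [cyclic QJBL, opposite ∠J+∠L]
2. ∠JBQ = 63°  [same arc QJ]
3. ∠BQJ = 15°  [△QJB]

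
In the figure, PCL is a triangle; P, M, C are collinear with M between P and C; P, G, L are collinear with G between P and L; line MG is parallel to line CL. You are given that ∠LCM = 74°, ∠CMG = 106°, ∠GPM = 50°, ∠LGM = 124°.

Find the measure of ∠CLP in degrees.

∠CLP = 56°

1. ∠LCP = 74°  [M on ray CP]
2. ∠CPL = 50°  [M on PC, G on PL]
3. ∠CLP = 56°  [△PCL]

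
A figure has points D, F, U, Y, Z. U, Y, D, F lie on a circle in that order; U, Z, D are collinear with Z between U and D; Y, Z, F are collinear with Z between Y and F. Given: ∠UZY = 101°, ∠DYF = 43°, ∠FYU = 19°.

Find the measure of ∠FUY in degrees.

∠FUY = 103°

1. ∠DZF = 101°  [vertical angles at Z]
2. ∠DUF = 43°  [same arc DF]
3. ∠FZU = 79°  [linear pair at Z on UD]
4. ∠UFY = 58°  [△UZF]
5. ∠FUY = 103°  [△UYF]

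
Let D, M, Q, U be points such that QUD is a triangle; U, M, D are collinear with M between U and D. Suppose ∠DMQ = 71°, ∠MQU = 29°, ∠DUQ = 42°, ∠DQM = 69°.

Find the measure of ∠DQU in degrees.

1. ∠MDQ = 40°  [△QMD]
2. ∠QDU = 40°  [M on ray DU]
3. ∠DQU = 98°  [△QUD]

∠DQU = 98°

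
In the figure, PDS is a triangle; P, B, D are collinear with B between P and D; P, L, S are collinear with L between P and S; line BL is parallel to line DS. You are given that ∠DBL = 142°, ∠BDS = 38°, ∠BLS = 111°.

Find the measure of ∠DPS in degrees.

∠DPS = 73°

1. ∠LBP = 38°  [linear pair at B on PD]
2. ∠BLP = 69°  [linear pair at L on PS]
3. ∠BPL = 73°  [△PBL]
4. ∠DPS = 73°  [B on PD, L on PS]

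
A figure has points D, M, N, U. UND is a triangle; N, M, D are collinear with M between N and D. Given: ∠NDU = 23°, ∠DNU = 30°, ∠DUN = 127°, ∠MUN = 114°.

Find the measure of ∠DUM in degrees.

∠DUM = 13°

1. ∠MDU = 23°  [M on ray DN]
2. ∠MNU = 30°  [M on ray ND]
3. ∠NMU = 36°  [△UNM]
4. ∠DMU = 144°  [linear pair at M on ND]
5. ∠DUM = 13°  [△UMD]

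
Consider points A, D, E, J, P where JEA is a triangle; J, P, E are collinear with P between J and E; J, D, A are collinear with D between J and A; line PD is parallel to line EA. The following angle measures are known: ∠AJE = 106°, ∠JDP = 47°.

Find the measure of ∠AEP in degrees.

∠AEP = 27°

1. ∠DJP = 106°  [P on JE, D on JA]
2. ∠DPJ = 27°  [△JPD]
3. ∠DPE = 153°  [linear pair at P on JE]
4. ∠AEP = 27°  [PD∥EA, co-interior at E–P]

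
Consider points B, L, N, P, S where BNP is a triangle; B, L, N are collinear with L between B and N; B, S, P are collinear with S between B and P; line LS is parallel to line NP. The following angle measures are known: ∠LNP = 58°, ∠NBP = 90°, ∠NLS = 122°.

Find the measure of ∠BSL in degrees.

∠BSL = 32°

1. ∠BNP = 58°  [L on ray NB]
2. ∠BPN = 32°  [△BNP]
3. ∠BSL = 32°  [LS∥NP, corresponding at S]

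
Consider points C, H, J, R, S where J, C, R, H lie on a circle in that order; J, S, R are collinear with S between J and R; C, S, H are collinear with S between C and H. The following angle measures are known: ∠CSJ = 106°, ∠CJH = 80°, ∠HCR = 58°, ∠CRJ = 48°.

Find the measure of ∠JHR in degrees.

∠JHR = 70°

1. ∠HSR = 106°  [vertical angles at S]
2. ∠CRH = 100°  [cyclic JCRH, opposite ∠J+∠R]
3. ∠HJR = 58°  [same arc RH]
4. ∠CHR = 22°  [△CRH]
5. ∠HRJ = 52°  [△RSH]
6. ∠JHR = 70°  [△JRH]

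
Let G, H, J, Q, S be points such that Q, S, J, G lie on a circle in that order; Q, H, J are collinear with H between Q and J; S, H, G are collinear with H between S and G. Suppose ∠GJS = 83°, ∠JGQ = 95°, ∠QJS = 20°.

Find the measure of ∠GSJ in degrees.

1. ∠JSQ = 85°  [cyclic QSJG, opposite ∠S+∠G]
2. ∠JQS = 75°  [△QSJ]
3. ∠JGS = 75°  [same arc SJ]
4. ∠GSJ = 22°  [△SJG]

∠GSJ = 22°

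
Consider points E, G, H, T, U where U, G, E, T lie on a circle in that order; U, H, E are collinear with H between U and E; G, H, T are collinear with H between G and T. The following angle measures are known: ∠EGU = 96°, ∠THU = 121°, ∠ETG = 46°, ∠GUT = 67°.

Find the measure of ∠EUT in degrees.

∠EUT = 21°

1. ∠ETU = 84°  [cyclic UGET, opposite ∠G+∠T]
2. ∠EHT = 59°  [linear pair at H on UE]
3. ∠TEU = 75°  [△EHT]
4. ∠EUT = 21°  [△UET]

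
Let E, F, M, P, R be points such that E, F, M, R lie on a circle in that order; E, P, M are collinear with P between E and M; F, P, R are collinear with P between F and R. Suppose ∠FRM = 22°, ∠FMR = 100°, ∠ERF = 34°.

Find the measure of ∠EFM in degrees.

∠EFM = 124°

1. ∠FEM = 22°  [same arc FM]
2. ∠EMF = 34°  [same arc EF]
3. ∠EFM = 124°  [△EFM]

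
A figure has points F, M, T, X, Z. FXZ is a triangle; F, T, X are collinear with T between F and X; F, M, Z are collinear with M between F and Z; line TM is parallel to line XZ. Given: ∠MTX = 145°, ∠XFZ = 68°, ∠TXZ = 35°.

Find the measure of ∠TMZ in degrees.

∠TMZ = 103°

1. ∠FTM = 35°  [linear pair at T on FX]
2. ∠MFT = 68°  [T on FX, M on FZ]
3. ∠FMT = 77°  [△FTM]
4. ∠TMZ = 103°  [linear pair at M on FZ]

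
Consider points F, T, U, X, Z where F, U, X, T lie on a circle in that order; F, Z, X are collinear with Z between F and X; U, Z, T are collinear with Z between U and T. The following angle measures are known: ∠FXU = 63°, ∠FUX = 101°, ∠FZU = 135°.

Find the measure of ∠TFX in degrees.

1. ∠FTU = 63°  [same arc FU]
2. ∠TZX = 135°  [vertical angles at Z]
3. ∠FZT = 45°  [linear pair at Z on FX]
4. ∠TFX = 72°  [△FZT]

∠TFX = 72°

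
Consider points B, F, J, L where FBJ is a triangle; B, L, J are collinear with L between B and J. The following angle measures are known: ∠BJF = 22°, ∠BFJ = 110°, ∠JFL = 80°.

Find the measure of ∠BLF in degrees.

∠BLF = 102°

1. ∠FJL = 22°  [L on ray JB]
2. ∠FLJ = 78°  [△FLJ]
3. ∠BLF = 102°  [linear pair at L on BJ]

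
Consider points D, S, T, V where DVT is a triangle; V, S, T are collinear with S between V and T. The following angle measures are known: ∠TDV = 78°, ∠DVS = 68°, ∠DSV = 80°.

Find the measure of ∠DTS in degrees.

∠DTS = 34°

1. ∠DVT = 68°  [S on ray VT]
2. ∠DTV = 34°  [△DVT]
3. ∠DTS = 34°  [S on ray TV]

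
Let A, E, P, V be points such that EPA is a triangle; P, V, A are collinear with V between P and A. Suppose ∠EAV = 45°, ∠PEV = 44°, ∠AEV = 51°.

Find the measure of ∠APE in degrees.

∠APE = 40°

1. ∠AVE = 84°  [△EVA]
2. ∠EVP = 96°  [linear pair at V on PA]
3. ∠EPV = 40°  [△EPV]
4. ∠APE = 40°  [V on ray PA]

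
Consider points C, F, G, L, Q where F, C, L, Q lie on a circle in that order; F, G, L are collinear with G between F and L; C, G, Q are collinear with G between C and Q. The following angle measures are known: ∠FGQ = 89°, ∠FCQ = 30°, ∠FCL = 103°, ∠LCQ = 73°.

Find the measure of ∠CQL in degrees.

∠CQL = 59°

1. ∠LGQ = 91°  [linear pair at G on FL]
2. ∠FLQ = 30°  [same arc FQ]
3. ∠CQL = 59°  [△LGQ]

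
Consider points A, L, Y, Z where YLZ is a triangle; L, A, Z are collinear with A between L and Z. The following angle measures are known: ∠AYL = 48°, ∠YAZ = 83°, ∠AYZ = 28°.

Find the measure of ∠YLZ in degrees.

1. ∠LAY = 97°  [linear pair at A on LZ]
2. ∠ALY = 35°  [△YLA]
3. ∠YLZ = 35°  [A on ray LZ]

∠YLZ = 35°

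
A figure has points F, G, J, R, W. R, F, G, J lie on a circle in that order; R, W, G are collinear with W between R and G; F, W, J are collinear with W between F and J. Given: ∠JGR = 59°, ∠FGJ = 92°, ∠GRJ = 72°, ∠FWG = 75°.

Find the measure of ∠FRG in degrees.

∠FRG = 16°

1. ∠JFR = 59°  [same arc RJ]
2. ∠FWR = 105°  [linear pair at W on RG]
3. ∠FRG = 16°  [△RWF]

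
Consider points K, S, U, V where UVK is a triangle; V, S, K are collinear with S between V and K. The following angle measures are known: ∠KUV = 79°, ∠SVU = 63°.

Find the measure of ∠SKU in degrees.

∠SKU = 38°

1. ∠KVU = 63°  [S on ray VK]
2. ∠UKV = 38°  [△UVK]
3. ∠SKU = 38°  [S on ray KV]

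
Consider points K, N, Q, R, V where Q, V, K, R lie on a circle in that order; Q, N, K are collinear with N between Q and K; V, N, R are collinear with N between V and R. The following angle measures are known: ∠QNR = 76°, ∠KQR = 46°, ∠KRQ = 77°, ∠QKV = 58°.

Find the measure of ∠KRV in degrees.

1. ∠KNR = 104°  [linear pair at N on QK]
2. ∠QKR = 57°  [△QKR]
3. ∠KRV = 19°  [△KNR]

∠KRV = 19°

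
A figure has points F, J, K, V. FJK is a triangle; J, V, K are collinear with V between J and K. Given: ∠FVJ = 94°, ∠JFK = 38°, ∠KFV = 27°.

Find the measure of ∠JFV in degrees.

∠JFV = 11°

1. ∠FVK = 86°  [linear pair at V on JK]
2. ∠FKV = 67°  [△FVK]
3. ∠FKJ = 67°  [V on ray KJ]
4. ∠FJK = 75°  [△FJK]
5. ∠FJV = 75°  [V on ray JK]
6. ∠JFV = 11°  [△FJV]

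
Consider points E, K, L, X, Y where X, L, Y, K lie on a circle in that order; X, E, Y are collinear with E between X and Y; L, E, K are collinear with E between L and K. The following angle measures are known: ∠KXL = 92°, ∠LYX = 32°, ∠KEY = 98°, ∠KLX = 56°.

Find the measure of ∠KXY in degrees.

∠KXY = 66°

1. ∠LKX = 32°  [△XLK]
2. ∠KEX = 82°  [linear pair at E on XY]
3. ∠KXY = 66°  [△XEK]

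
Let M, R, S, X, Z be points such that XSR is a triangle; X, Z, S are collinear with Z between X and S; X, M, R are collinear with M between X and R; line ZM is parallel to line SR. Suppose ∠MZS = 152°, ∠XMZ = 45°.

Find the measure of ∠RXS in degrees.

∠RXS = 107°

1. ∠MZX = 28°  [linear pair at Z on XS]
2. ∠MXZ = 107°  [△XZM]
3. ∠RXS = 107°  [Z on XS, M on XR]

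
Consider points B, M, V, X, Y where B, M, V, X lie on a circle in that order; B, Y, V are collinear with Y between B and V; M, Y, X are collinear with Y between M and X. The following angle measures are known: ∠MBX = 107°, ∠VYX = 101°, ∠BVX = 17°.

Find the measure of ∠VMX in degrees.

∠VMX = 45°

1. ∠MVX = 73°  [cyclic BMVX, opposite ∠B+∠V]
2. ∠MXV = 62°  [△VYX]
3. ∠VMX = 45°  [△MVX]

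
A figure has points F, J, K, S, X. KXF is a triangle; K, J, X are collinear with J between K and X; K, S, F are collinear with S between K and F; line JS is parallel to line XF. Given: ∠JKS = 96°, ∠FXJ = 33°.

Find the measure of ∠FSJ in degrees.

∠FSJ = 129°

1. ∠FKX = 96°  [J on KX, S on KF]
2. ∠FXK = 33°  [J on ray XK]
3. ∠KFX = 51°  [△KXF]
4. ∠JSK = 51°  [JS∥XF, corresponding at S]
5. ∠FSJ = 129°  [linear pair at S on KF]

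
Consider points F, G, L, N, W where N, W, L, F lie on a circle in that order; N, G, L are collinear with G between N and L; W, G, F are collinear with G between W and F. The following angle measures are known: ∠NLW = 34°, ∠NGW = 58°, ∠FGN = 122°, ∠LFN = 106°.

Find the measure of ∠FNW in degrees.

1. ∠NFW = 34°  [same arc NW]
2. ∠FNL = 24°  [△NGF]
3. ∠FLN = 50°  [△NLF]
4. ∠FWN = 50°  [same arc NF]
5. ∠FNW = 96°  [△NWF]

∠FNW = 96°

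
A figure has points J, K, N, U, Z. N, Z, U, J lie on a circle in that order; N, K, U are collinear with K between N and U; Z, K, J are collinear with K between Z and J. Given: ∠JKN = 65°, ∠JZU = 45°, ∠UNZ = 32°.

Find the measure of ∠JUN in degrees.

1. ∠JKU = 115°  [linear pair at K on NU]
2. ∠UJZ = 32°  [same arc ZU]
3. ∠JUN = 33°  [△UKJ]

∠JUN = 33°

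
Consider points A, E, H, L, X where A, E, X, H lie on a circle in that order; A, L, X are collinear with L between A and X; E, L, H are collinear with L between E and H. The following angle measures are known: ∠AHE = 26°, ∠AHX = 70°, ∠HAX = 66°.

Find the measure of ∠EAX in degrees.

∠EAX = 44°

1. ∠AXE = 26°  [same arc AE]
2. ∠AEX = 110°  [cyclic AEXH, opposite ∠E+∠H]
3. ∠EAX = 44°  [△AEX]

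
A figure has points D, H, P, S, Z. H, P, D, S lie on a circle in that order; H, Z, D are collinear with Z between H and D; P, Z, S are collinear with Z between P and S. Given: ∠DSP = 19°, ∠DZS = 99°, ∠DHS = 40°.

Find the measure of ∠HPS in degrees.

1. ∠DHP = 19°  [same arc PD]
2. ∠HZP = 99°  [vertical angles at Z]
3. ∠HPS = 62°  [△HZP]

∠HPS = 62°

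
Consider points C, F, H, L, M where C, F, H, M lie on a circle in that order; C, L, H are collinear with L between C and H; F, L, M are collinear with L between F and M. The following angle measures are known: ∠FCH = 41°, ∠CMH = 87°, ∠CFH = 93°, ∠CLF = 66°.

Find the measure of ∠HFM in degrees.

1. ∠CHF = 46°  [△CFH]
2. ∠FLH = 114°  [linear pair at L on CH]
3. ∠HFM = 20°  [△FLH]

∠HFM = 20°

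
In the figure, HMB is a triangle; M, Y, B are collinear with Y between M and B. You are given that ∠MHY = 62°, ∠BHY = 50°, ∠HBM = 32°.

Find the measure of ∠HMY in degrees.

1. ∠HBY = 32°  [Y on ray BM]
2. ∠BYH = 98°  [△HYB]
3. ∠HYM = 82°  [linear pair at Y on MB]
4. ∠HMY = 36°  [△HMY]

∠HMY = 36°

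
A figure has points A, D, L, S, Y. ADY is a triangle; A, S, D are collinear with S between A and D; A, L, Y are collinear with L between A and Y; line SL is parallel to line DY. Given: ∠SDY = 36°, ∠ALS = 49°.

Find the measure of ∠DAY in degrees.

∠DAY = 95°

1. ∠ADY = 36°  [S on ray DA]
2. ∠AYD = 49°  [SL∥DY, corresponding at L]
3. ∠DAY = 95°  [△ADY]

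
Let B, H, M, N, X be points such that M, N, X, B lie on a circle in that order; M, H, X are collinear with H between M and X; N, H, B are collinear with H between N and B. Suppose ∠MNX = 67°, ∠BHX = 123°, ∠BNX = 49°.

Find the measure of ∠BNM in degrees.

1. ∠MBX = 113°  [cyclic MNXB, opposite ∠N+∠B]
2. ∠BMX = 49°  [same arc XB]
3. ∠BXM = 18°  [△MXB]
4. ∠BNM = 18°  [same arc MB]

∠BNM = 18°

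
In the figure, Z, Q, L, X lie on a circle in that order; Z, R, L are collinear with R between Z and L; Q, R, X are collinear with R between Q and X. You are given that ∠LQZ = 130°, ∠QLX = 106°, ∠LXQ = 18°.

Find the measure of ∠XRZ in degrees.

1. ∠LQX = 56°  [△QLX]
2. ∠LZQ = 18°  [same arc QL]
3. ∠LZX = 56°  [same arc LX]
4. ∠QLZ = 32°  [△ZQL]
5. ∠QXZ = 32°  [same arc ZQ]
6. ∠XRZ = 92°  [△ZRX]

∠XRZ = 92°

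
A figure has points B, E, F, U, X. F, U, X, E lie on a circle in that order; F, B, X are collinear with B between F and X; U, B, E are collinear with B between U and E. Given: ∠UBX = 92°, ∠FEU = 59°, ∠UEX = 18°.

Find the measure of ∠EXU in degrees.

1. ∠FXU = 59°  [same arc FU]
2. ∠EUX = 29°  [△UBX]
3. ∠EXU = 133°  [△UXE]

∠EXU = 133°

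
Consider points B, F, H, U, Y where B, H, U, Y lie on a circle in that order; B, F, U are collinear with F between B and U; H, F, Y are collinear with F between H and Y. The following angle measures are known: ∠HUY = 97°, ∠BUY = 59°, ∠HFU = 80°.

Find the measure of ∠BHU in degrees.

∠BHU = 121°

1. ∠HBY = 83°  [cyclic BHUY, opposite ∠B+∠U]
2. ∠BHY = 59°  [same arc BY]
3. ∠BFH = 100°  [linear pair at F on BU]
4. ∠BYH = 38°  [△BHY]
5. ∠HBU = 21°  [△BFH]
6. ∠BUH = 38°  [same arc BH]
7. ∠BHU = 121°  [△BHU]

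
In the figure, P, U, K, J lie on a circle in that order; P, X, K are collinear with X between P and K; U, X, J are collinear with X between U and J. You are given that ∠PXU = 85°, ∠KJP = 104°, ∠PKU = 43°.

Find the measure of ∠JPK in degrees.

∠JPK = 42°

1. ∠JXK = 85°  [vertical angles at X]
2. ∠PJU = 43°  [same arc PU]
3. ∠JXP = 95°  [linear pair at X on PK]
4. ∠JPK = 42°  [△PXJ]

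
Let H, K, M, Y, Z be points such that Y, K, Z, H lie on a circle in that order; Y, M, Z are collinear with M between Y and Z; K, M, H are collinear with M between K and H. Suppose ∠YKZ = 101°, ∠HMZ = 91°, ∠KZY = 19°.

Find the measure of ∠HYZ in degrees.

1. ∠HMY = 89°  [linear pair at M on YZ]
2. ∠KHY = 19°  [same arc YK]
3. ∠HYZ = 72°  [△YMH]

∠HYZ = 72°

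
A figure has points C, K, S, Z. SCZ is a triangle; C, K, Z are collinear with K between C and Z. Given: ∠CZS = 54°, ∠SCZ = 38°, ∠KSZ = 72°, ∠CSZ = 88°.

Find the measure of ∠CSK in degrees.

1. ∠KZS = 54°  [K on ray ZC]
2. ∠KCS = 38°  [K on ray CZ]
3. ∠SKZ = 54°  [△SKZ]
4. ∠CKS = 126°  [linear pair at K on CZ]
5. ∠CSK = 16°  [△SCK]

∠CSK = 16°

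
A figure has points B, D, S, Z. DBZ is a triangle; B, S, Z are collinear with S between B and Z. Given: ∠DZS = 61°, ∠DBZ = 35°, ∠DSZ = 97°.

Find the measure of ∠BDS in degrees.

∠BDS = 62°

1. ∠DBS = 35°  [S on ray BZ]
2. ∠BSD = 83°  [linear pair at S on BZ]
3. ∠BDS = 62°  [△DBS]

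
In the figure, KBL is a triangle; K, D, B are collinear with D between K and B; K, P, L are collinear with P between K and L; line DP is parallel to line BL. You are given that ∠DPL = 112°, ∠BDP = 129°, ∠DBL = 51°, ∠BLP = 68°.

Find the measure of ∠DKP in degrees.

∠DKP = 61°

1. ∠DPK = 68°  [linear pair at P on KL]
2. ∠KDP = 51°  [linear pair at D on KB]
3. ∠DKP = 61°  [△KDP]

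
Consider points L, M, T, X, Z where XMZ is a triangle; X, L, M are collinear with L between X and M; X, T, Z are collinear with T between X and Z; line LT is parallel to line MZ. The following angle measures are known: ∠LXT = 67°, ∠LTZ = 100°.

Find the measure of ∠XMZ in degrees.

∠XMZ = 33°

1. ∠LTX = 80°  [linear pair at T on XZ]
2. ∠TLX = 33°  [△XLT]
3. ∠XMZ = 33°  [LT∥MZ, corresponding at L]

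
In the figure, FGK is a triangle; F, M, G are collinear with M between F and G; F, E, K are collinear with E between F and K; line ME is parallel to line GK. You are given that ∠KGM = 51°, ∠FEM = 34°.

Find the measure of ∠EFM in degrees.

1. ∠FGK = 51°  [M on ray GF]
2. ∠FKG = 34°  [ME∥GK, corresponding at E]
3. ∠GFK = 95°  [△FGK]
4. ∠EFM = 95°  [M on FG, E on FK]

∠EFM = 95°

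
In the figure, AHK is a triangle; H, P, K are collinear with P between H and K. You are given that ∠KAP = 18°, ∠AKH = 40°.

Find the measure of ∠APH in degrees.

1. ∠AKP = 40°  [P on ray KH]
2. ∠APK = 122°  [△APK]
3. ∠APH = 58°  [linear pair at P on HK]

∠APH = 58°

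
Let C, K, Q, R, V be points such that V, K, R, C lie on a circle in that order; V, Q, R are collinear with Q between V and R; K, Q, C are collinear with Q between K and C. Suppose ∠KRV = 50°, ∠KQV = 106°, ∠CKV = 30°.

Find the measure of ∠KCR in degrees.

∠KCR = 44°

1. ∠CQR = 106°  [vertical angles at Q]
2. ∠CRV = 30°  [same arc VC]
3. ∠KCR = 44°  [△RQC]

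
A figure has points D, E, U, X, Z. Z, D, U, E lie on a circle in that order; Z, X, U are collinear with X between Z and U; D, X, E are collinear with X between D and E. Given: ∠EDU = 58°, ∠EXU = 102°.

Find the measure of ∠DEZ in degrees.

∠DEZ = 44°

1. ∠EZU = 58°  [same arc UE]
2. ∠EXZ = 78°  [linear pair at X on ZU]
3. ∠DEZ = 44°  [△ZXE]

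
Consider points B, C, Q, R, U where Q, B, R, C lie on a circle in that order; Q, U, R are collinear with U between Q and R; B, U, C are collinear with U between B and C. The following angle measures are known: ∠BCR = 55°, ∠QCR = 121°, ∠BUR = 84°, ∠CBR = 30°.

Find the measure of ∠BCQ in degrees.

∠BCQ = 66°

1. ∠CUQ = 84°  [vertical angles at U]
2. ∠CQR = 30°  [same arc RC]
3. ∠BCQ = 66°  [△QUC]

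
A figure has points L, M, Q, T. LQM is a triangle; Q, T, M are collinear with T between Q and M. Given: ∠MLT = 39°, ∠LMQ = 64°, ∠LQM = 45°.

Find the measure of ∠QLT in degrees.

∠QLT = 32°

1. ∠LMT = 64°  [T on ray MQ]
2. ∠LQT = 45°  [T on ray QM]
3. ∠LTM = 77°  [△LTM]
4. ∠LTQ = 103°  [linear pair at T on QM]
5. ∠QLT = 32°  [△LQT]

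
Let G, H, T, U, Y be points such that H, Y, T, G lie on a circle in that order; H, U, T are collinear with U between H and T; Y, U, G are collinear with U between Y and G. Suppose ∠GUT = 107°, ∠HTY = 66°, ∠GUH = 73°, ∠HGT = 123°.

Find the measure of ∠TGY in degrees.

1. ∠HGY = 66°  [same arc HY]
2. ∠GHT = 41°  [△HUG]
3. ∠GTH = 16°  [△HTG]
4. ∠TGY = 57°  [△TUG]

∠TGY = 57°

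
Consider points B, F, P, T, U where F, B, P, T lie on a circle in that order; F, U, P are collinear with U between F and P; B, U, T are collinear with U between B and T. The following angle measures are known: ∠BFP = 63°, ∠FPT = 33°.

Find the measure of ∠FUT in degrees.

1. ∠BTP = 63°  [same arc BP]
2. ∠PUT = 84°  [△PUT]
3. ∠FUT = 96°  [linear pair at U on FP]

∠FUT = 96°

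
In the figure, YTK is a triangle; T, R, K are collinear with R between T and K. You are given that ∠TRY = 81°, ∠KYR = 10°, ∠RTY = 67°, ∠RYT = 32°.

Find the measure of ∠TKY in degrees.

1. ∠KRY = 99°  [linear pair at R on TK]
2. ∠RKY = 71°  [△YRK]
3. ∠TKY = 71°  [R on ray KT]

∠TKY = 71°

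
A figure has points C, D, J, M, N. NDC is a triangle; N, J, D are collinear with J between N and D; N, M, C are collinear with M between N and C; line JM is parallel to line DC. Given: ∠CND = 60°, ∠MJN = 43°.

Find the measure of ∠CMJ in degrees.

∠CMJ = 103°

1. ∠JNM = 60°  [J on ND, M on NC]
2. ∠JMN = 77°  [△NJM]
3. ∠CMJ = 103°  [linear pair at M on NC]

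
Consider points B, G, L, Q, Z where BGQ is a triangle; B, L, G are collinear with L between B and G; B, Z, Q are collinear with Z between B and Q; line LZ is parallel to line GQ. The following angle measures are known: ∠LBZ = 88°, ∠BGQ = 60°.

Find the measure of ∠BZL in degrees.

1. ∠GBQ = 88°  [L on BG, Z on BQ]
2. ∠BQG = 32°  [△BGQ]
3. ∠BZL = 32°  [LZ∥GQ, corresponding at Z]

∠BZL = 32°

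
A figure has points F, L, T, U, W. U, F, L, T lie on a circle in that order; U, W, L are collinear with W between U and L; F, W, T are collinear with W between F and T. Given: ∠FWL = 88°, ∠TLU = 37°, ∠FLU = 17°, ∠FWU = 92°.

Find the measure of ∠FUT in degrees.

∠FUT = 126°

1. ∠TFU = 37°  [same arc UT]
2. ∠FTU = 17°  [same arc UF]
3. ∠FUT = 126°  [△UFT]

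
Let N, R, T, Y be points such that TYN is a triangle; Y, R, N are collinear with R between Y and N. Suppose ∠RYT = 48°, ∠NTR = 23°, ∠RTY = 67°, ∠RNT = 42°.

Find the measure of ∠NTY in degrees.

1. ∠NYT = 48°  [R on ray YN]
2. ∠TNY = 42°  [R on ray NY]
3. ∠NTY = 90°  [△TYN]

∠NTY = 90°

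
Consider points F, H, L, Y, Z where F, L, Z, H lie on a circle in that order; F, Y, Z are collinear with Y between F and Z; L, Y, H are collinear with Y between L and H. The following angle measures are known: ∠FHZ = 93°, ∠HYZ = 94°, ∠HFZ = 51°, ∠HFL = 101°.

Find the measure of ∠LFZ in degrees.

∠LFZ = 50°

1. ∠FYL = 94°  [vertical angles at Y]
2. ∠FYH = 86°  [linear pair at Y on FZ]
3. ∠FHL = 43°  [△FYH]
4. ∠FLH = 36°  [△FLH]
5. ∠LFZ = 50°  [△FYL]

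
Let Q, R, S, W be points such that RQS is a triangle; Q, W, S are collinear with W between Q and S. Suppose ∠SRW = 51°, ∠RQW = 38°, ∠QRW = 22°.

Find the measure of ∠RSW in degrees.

∠RSW = 69°

1. ∠QWR = 120°  [△RQW]
2. ∠RWS = 60°  [linear pair at W on QS]
3. ∠RSW = 69°  [△RWS]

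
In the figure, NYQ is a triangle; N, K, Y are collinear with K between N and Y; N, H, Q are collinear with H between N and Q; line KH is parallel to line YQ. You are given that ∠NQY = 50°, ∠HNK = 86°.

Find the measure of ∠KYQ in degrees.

∠KYQ = 44°

1. ∠KHN = 50°  [KH∥YQ, corresponding at H]
2. ∠HKN = 44°  [△NKH]
3. ∠HKY = 136°  [linear pair at K on NY]
4. ∠KYQ = 44°  [KH∥YQ, co-interior at Y–K]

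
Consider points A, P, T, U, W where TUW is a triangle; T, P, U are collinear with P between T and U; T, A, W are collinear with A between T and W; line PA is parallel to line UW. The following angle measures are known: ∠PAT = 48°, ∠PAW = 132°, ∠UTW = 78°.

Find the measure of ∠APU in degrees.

1. ∠TWU = 48°  [PA∥UW, corresponding at A]
2. ∠TUW = 54°  [△TUW]
3. ∠APT = 54°  [PA∥UW, corresponding at P]
4. ∠APU = 126°  [linear pair at P on TU]

∠APU = 126°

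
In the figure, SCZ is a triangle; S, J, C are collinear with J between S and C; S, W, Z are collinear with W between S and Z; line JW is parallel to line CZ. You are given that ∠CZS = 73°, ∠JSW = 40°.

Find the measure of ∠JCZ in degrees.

1. ∠JWS = 73°  [JW∥CZ, corresponding at W]
2. ∠SJW = 67°  [△SJW]
3. ∠CJW = 113°  [linear pair at J on SC]
4. ∠JCZ = 67°  [JW∥CZ, co-interior at C–J]

∠JCZ = 67°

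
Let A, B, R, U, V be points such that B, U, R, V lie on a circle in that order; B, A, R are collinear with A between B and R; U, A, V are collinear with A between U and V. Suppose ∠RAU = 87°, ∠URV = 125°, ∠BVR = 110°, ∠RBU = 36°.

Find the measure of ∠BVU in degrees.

1. ∠BAU = 93°  [linear pair at A on BR]
2. ∠UBV = 55°  [cyclic BURV, opposite ∠B+∠R]
3. ∠BUV = 51°  [△BAU]
4. ∠BVU = 74°  [△BUV]

∠BVU = 74°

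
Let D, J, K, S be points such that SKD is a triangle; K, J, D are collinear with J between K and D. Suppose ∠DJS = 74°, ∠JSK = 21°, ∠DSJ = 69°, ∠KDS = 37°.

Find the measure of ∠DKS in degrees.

∠DKS = 53°

1. ∠KJS = 106°  [linear pair at J on KD]
2. ∠JKS = 53°  [△SKJ]
3. ∠DKS = 53°  [J on ray KD]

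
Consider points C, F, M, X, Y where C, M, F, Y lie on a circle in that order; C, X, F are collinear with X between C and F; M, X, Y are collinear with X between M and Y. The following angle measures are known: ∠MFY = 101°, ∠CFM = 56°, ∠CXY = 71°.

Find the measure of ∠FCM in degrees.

∠FCM = 26°

1. ∠MCY = 79°  [cyclic CMFY, opposite ∠C+∠F]
2. ∠CYM = 56°  [same arc CM]
3. ∠FXM = 71°  [vertical angles at X]
4. ∠CMY = 45°  [△CMY]
5. ∠CXM = 109°  [linear pair at X on CF]
6. ∠FCM = 26°  [△CXM]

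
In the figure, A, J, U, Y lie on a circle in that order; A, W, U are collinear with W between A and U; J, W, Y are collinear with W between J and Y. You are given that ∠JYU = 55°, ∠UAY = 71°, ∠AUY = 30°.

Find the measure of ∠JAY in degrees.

∠JAY = 126°

1. ∠UJY = 71°  [same arc UY]
2. ∠JUY = 54°  [△JUY]
3. ∠JAY = 126°  [cyclic AJUY, opposite ∠A+∠U]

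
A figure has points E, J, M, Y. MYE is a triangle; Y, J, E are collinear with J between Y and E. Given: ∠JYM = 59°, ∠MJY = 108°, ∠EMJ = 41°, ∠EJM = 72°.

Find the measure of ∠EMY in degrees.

1. ∠EYM = 59°  [J on ray YE]
2. ∠JEM = 67°  [△MJE]
3. ∠MEY = 67°  [J on ray EY]
4. ∠EMY = 54°  [△MYE]

∠EMY = 54°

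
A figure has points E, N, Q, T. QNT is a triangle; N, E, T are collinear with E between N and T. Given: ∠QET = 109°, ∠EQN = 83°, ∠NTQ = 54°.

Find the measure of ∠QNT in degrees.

∠QNT = 26°

1. ∠NEQ = 71°  [linear pair at E on NT]
2. ∠ENQ = 26°  [△QNE]
3. ∠QNT = 26°  [E on ray NT]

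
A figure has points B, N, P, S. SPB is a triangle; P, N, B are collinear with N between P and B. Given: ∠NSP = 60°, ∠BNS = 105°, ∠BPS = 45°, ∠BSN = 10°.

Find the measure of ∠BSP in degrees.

∠BSP = 70°

1. ∠NBS = 65°  [△SNB]
2. ∠PBS = 65°  [N on ray BP]
3. ∠BSP = 70°  [△SPB]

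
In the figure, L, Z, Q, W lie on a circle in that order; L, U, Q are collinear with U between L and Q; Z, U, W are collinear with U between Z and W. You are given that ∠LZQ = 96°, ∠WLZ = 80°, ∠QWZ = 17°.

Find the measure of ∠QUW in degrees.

1. ∠LWQ = 84°  [cyclic LZQW, opposite ∠Z+∠W]
2. ∠WQZ = 100°  [cyclic LZQW, opposite ∠L+∠Q]
3. ∠QZW = 63°  [△ZQW]
4. ∠QLW = 63°  [same arc QW]
5. ∠LQW = 33°  [△LQW]
6. ∠QUW = 130°  [△QUW]

∠QUW = 130°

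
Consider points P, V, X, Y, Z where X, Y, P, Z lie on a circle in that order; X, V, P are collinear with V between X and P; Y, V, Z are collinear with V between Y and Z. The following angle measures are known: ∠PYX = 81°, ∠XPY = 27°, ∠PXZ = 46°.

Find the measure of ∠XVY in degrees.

∠XVY = 73°

1. ∠PYZ = 46°  [same arc PZ]
2. ∠PVY = 107°  [△YVP]
3. ∠XVY = 73°  [linear pair at V on XP]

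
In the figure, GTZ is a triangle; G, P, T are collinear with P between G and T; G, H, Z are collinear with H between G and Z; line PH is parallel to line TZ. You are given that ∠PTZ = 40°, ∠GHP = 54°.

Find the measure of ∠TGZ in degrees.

∠TGZ = 86°

1. ∠GTZ = 40°  [P on ray TG]
2. ∠GZT = 54°  [PH∥TZ, corresponding at H]
3. ∠TGZ = 86°  [△GTZ]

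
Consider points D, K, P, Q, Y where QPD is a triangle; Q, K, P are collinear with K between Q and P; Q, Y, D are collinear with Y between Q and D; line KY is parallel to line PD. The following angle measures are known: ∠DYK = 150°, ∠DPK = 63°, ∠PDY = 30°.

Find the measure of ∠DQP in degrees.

1. ∠DPQ = 63°  [K on ray PQ]
2. ∠PDQ = 30°  [Y on ray DQ]
3. ∠DQP = 87°  [△QPD]

∠DQP = 87°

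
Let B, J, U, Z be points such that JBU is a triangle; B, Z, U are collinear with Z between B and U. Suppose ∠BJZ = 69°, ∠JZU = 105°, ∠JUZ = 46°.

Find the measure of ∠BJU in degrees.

1. ∠BZJ = 75°  [linear pair at Z on BU]
2. ∠BUJ = 46°  [Z on ray UB]
3. ∠JBZ = 36°  [△JBZ]
4. ∠JBU = 36°  [Z on ray BU]
5. ∠BJU = 98°  [△JBU]

∠BJU = 98°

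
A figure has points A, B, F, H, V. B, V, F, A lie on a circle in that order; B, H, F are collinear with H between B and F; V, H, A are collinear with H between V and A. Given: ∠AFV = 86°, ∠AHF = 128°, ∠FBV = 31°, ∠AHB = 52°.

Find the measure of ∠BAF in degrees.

1. ∠ABV = 94°  [cyclic BVFA, opposite ∠B+∠F]
2. ∠BHV = 128°  [vertical angles at H]
3. ∠FAV = 31°  [same arc VF]
4. ∠AVB = 21°  [△BHV]
5. ∠BAV = 65°  [△BVA]
6. ∠AFB = 21°  [△FHA]
7. ∠ABF = 63°  [△BHA]
8. ∠BAF = 96°  [△BFA]

∠BAF = 96°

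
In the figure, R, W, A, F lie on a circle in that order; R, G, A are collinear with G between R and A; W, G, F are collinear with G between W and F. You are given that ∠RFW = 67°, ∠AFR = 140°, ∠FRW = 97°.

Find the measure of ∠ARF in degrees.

1. ∠FWR = 16°  [△RWF]
2. ∠FAR = 16°  [same arc RF]
3. ∠ARF = 24°  [△RAF]

∠ARF = 24°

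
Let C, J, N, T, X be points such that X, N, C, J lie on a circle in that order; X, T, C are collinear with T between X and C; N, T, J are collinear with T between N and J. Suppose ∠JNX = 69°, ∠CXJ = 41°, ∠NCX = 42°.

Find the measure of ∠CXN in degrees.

1. ∠JCX = 69°  [same arc XJ]
2. ∠CJX = 70°  [△XCJ]
3. ∠CNX = 110°  [cyclic XNCJ, opposite ∠N+∠J]
4. ∠CXN = 28°  [△XNC]

∠CXN = 28°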